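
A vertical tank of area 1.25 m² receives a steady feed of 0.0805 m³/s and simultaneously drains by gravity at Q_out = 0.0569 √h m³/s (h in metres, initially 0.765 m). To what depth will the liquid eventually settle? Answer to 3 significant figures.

2.00 m

A dh/dt = Q_in − 0.0569 √h. Steady state requires inflow = outflow:
Q_in = 0.0569 √h_ss ⇒ √h_ss = 0.0805/0.0569 = 1.4148.
h_ss = 1.4148² = 2.0016 m. (Since h₀ = 0.765 m < h_ss, the level will rise toward this value.)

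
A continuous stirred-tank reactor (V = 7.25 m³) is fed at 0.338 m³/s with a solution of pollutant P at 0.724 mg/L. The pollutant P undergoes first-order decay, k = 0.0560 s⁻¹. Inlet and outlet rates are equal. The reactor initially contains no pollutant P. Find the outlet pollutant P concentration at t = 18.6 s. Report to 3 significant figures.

0.280 mg/L

Accumulation = in − out − consumed: V dC/dt = Q C_in − Q C − k V C.
dC/dt = (Q/V) C_in − (Q/V + k) C; effective rate a = Q/V + k = 0.046621 + 0.0560 = 0.10262 s⁻¹.
C_ss = Q C_in/(Q + kV) = 0.32891 mg/L; C(t) = C_ss + (C₀ − C_ss) e^(−a t).
C(18.6) = 0.32891 + (-0.32891)·e^(−0.10262·18.6) = 0.32891 + (-0.32891)·0.14827 = 0.28015 mg/L.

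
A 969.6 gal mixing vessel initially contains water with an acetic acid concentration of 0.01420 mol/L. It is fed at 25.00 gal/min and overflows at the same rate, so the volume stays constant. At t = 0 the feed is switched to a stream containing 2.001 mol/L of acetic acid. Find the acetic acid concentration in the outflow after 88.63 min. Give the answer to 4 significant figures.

1.799 mol/L

Accumulation = in − out for the solute gives V dC/dt = Q(C_in − C).
Rewrite as dC/dt + C/τ = C_in/τ, τ = V/Q = 38.7840 min.
Integrating: C(t) = C_in + (C₀ − C_in) e^(−t/τ).
C(88.63) = 2.001 + (0.01420 − 2.001)·e^(−88.63/38.7840) = 2.001 + (-1.98680)·0.101752 = 1.79884 mol/L.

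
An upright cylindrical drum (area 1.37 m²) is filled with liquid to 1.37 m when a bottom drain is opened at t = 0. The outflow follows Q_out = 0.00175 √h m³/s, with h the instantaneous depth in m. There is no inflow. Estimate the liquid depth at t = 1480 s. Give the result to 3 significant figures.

0.0507 m

Volume balance on the tank: A dh/dt = −0.00175 √h.
Separate and integrate: 2(√h − √h₀) = −(0.00175/A) t.
√h = √1.37 − 0.00175·1480/(2·1.37) = 1.1705 − 0.94526 = 0.22521.
h = 0.22521² = 0.050722 m.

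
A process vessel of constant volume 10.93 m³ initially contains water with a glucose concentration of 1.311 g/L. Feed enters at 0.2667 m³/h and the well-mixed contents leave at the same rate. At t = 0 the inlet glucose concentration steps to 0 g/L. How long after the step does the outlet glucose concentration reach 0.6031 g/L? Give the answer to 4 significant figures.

Species balance on the tank: V dC/dt = Q(C_in − C), so τ = V/Q = 40.9824 h.
C(t) = C_in + (C₀ − C_in) e^(−t/τ). Set C = 0.6031 and solve for t:
e^(−t/τ) = (C − C_in)/(C₀ − C_in) = (0.6031 − 0)/(1.311 − 0) = 0.460031
t = −τ ln(…) = 40.9824 × 0.776462 = 31.8213 h.

31.82 h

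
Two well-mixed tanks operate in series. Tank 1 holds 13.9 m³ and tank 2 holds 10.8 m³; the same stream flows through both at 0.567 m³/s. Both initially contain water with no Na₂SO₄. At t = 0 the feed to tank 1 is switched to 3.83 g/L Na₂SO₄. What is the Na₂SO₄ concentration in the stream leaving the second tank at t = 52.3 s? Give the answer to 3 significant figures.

2.65 g/L

Each tank obeys Vᵢ dCᵢ/dt = Q(Cᵢ₋₁ − Cᵢ), so τᵢ = Vᵢ/Q.
τ₁ = 13.9/0.567 = 24.515 s; τ₂ = 10.8/0.567 = 19.048 s.
Solving the cascade with C₁(0)=C₂(0)=0 gives C₂(t) = C_in[1 − (τ₁ e^(−t/τ₁) − τ₂ e^(−t/τ₂))/(τ₁ − τ₂)].
At t = 52.3: e^(−t/τ₁) = 0.11844, e^(−t/τ₂) = 0.064200.
C₂ = 3.83·[1 − (24.515·0.11844 − 19.048·0.064200)/(5.4674)] = 3.83·0.69262 = 2.6527 g/L.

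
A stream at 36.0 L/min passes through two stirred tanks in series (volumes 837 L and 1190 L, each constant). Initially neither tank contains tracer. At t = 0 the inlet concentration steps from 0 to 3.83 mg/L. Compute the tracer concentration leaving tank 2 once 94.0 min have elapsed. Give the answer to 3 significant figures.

Time constants: τᵢ = Vᵢ/Q for each well-mixed tank.
τ₁ = 837/36.0 = 23.250 min; τ₂ = 1190/36.0 = 33.056 min.
Solving the cascade with C₁(0)=C₂(0)=0 gives C₂(t) = C_in[1 − (τ₁ e^(−t/τ₁) − τ₂ e^(−t/τ₂))/(τ₁ − τ₂)].
At t = 94.0: e^(−t/τ₁) = 0.017545, e^(−t/τ₂) = 0.058210.
C₂ = 3.83·[1 − (23.250·0.017545 − 33.056·0.058210)/(-9.8056)] = 3.83·0.84537 = 3.2378 mg/L.

3.24 mg/L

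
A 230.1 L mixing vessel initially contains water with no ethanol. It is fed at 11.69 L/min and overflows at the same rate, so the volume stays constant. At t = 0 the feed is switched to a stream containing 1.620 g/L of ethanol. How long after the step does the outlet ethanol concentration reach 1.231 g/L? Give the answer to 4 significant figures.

28.08 min

Species balance: V dC/dt = Q(C_in − C) ⇒ τ = V/Q = 19.6835 min.
C(t) = C_in + (C₀ − C_in) e^(−t/τ). Set C = 1.231 and solve for t:
e^(−t/τ) = (C − C_in)/(C₀ − C_in) = (1.231 − 1.620)/(0 − 1.620) = 0.240123
t = −τ ln(…) = 19.6835 × 1.42660 = 28.0805 min.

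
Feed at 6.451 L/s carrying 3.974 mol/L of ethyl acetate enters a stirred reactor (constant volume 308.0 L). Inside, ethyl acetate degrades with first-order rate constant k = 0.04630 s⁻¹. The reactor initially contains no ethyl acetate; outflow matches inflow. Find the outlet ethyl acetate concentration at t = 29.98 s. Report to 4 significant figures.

1.073 mol/L

Species balance: V dC/dt = Q C_in − Q C − k V C.
This is linear with rate a = Q/V + k = 0.0672448 s⁻¹.
C_ss = Q C_in/(Q + kV) = 1.23779 mol/L; C(t) = C_ss + (C₀ − C_ss) e^(−a t).
C(29.98) = 1.23779 + (-1.23779)·e^(−0.0672448·29.98) = 1.23779 + (-1.23779)·0.133187 = 1.07293 mol/L.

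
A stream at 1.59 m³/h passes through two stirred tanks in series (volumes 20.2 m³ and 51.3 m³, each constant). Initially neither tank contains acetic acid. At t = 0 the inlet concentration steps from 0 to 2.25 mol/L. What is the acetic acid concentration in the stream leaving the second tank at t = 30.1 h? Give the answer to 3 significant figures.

0.927 mol/L

Species balance on tank i: dCᵢ/dt = (Cᵢ₋₁ − Cᵢ)/τᵢ with τᵢ = Vᵢ/Q.
τ₁ = 20.2/1.59 = 12.704 h; τ₂ = 51.3/1.59 = 32.264 h.
Solving the cascade with C₁(0)=C₂(0)=0 gives C₂(t) = C_in[1 − (τ₁ e^(−t/τ₁) − τ₂ e^(−t/τ₂))/(τ₁ − τ₂)].
At t = 30.1: e^(−t/τ₁) = 0.093550, e^(−t/τ₂) = 0.39340.
C₂ = 2.25·[1 − (12.704·0.093550 − 32.264·0.39340)/(-19.560)] = 2.25·0.41184 = 0.92664 mol/L.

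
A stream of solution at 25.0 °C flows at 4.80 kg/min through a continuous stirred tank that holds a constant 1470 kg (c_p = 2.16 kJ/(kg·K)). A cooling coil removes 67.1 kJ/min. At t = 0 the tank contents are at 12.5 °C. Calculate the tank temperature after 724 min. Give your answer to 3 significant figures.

18.0 °C

Energy balance: M c_p dT/dt = ṁ c_p (T_in − T) − 67.1.
Rearrange: dT/dt = (T_ss − T)/τ with τ = M/ṁ = 306.25 min and T_ss = T_in − Q̇/(ṁ c_p) = 18.528 °C.
Solution: T(t) = T_ss + (T₀ − T_ss) e^(−t/τ).
T(724) = 18.528 + (-6.0282)·e^(−724/306.25) = 18.528 + (-6.0282)·0.094036 = 17.961 °C.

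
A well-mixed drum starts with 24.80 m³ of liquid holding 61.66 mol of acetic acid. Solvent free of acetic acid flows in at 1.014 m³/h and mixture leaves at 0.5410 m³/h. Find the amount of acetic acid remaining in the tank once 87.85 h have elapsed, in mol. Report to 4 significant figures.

20.01 mol

Total volume: dV/dt = Q_in − Q_out = 0.473000 m³/h, so V(t) = 24.80 + 0.473000 t and V(87.85) = 66.3530 m³.
Species balance (pure solvent in): dm/dt = −Q_out · m/V(t).
Separate: dm/m = −Q_out dt/V(t) ⇒ ln(m/m₀) = −(Q_out/(Q_in−Q_out)) ln(V/V₀).
m = m₀ (V₀/V)^(Q_out/(Q_in−Q_out)) = 61.66 × (24.80/66.3530)^(1.14376) = 20.0055 mol.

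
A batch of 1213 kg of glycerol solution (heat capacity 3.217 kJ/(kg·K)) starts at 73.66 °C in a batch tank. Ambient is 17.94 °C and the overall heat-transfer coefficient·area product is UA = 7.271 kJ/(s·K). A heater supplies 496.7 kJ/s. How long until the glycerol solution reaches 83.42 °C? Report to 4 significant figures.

800.7 s

Lumped-capacitance energy balance: M c_p dT/dt = UA(T_amb − T) + Q̇.
τ = M c_p/UA = 536.683 s; T_ss = T_amb + Q̇/UA = 17.94 + 496.7/7.271 = 86.2525 °C.
T(t) = T_ss + (T₀ − T_ss)e^(−t/τ); set T = 83.42:
t = −τ ln[(T − T_ss)/(T₀ − T_ss)] = −536.683 · ln(0.224934) = 800.703 s.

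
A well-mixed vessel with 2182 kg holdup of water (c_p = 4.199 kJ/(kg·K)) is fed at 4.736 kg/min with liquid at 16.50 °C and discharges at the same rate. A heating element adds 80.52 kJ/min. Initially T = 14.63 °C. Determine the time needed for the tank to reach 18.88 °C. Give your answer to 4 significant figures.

583.3 min

Energy balance: M c_p dT/dt = ṁ c_p (T_in − T) + 80.52.
τ = M/ṁ = 460.726 min; T_ss = T_in + Q̇/(ṁ c_p) = 20.5490 °C.
T(t) = T_ss + (T₀ − T_ss) e^(−t/τ). Set T = 18.88:
e^(−t/τ) = (18.88 − 20.5490)/(14.63 − 20.5490) = 0.281972
t = −460.726 · ln(0.281972) = 583.256 min.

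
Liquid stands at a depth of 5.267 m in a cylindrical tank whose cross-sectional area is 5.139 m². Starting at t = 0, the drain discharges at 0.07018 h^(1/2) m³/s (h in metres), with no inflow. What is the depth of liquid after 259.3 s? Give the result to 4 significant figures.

With no inflow, A dh/dt = −0.07018 √h.
Separate and integrate: 2(√h − √h₀) = −(0.07018/A) t.
√h = √5.267 − 0.07018·259.3/(2·5.139) = 2.29499 − 1.77055 = 0.524448.
h = 0.524448² = 0.275046 m.

0.2750 m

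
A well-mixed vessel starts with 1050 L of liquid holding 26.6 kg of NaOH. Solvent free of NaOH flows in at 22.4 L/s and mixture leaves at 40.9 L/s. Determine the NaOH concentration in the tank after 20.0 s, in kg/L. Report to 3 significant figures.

0.0150 kg/L

Let m(t) be the amount of NaOH. Volume: V(t) = V₀ + (Q_in − Q_out) t = 1050 − 18.500 t; V(20.0) = 680.00 L.
Solute balance: dm/dt = 0 − Q_out C = −Q_out m/V(t).
Separate: dm/m = −Q_out dt/V(t) ⇒ ln(m/m₀) = −(Q_out/(Q_in−Q_out)) ln(V/V₀).
m = m₀ (V₀/V)^(Q_out/(Q_in−Q_out)) = 26.6 × (1050/680.00)^(-2.2108) = 10.180 kg.
C = m/V = 10.180/680.00 = 0.014970 kg/L.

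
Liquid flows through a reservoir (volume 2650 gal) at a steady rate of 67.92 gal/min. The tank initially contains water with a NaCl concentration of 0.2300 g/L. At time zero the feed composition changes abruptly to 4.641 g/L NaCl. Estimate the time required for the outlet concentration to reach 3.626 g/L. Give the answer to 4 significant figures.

Unsteady species balance (constant V, well mixed): V dC/dt = Q(C_in − C), so τ = V/Q = 39.0165 min.
C(t) = C_in + (C₀ − C_in) e^(−t/τ). Set C = 3.626 and solve for t:
e^(−t/τ) = (C − C_in)/(C₀ − C_in) = (3.626 − 4.641)/(0.2300 − 4.641) = 0.230107
t = −τ ln(…) = 39.0165 × 1.46921 = 57.3235 min.

57.32 min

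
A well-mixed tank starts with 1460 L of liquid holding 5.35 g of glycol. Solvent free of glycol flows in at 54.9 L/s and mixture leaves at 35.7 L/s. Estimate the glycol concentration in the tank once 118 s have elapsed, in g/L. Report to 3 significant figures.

Total volume: dV/dt = Q_in − Q_out = 19.200 L/s, so V(t) = 1460 + 19.200 t and V(118) = 3725.6 L.
Species balance (pure solvent in): dm/dt = −Q_out · m/V(t).
Separate: dm/m = −Q_out dt/V(t) ⇒ ln(m/m₀) = −(Q_out/(Q_in−Q_out)) ln(V/V₀).
m = m₀ (V₀/V)^(Q_out/(Q_in−Q_out)) = 5.35 × (1460/3725.6)^(1.8594) = 0.93730 g.
C = m/V = 0.93730/3725.6 = 0.00025158 g/L.

0.000252 g/L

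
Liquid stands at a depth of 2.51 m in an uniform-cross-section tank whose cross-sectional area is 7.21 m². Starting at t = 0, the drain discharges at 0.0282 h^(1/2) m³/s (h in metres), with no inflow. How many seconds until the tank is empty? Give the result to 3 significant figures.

With no inflow, A dh/dt = −0.0282 √h.
This is separable: 2 d(√h)/dt = −0.0282/A, so √h = √h₀ − (0.0282/(2A)) t.
Tank is empty when √h = 0: t_empty = 2A√h₀/0.0282.
t_empty = 2·7.21·√2.51/0.0282 = 14.420·1.5843/0.0282 = 810.13 s.

810 s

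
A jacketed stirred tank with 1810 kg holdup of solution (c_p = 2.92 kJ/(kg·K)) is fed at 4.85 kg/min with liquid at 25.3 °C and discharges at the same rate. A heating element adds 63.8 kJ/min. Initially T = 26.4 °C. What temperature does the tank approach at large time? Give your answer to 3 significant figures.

M c_p dT/dt = ṁ c_p (T_in − T) + Q̇.
At steady state dT/dt = 0 ⇒ T_ss = T_in + Q̇/(ṁ c_p) = 25.3 + 63.8/(4.85·2.92) = 29.805 °C.

29.8 °C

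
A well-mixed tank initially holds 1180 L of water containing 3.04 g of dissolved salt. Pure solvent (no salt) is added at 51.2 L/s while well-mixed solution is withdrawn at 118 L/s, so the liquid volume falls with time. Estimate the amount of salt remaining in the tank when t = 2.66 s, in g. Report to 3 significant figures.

Total volume: dV/dt = Q_in − Q_out = -66.800 L/s, so V(t) = 1180 − 66.800 t and V(2.66) = 1002.3 L.
Species balance (pure solvent in): dm/dt = −Q_out · m/V(t).
dm/m = −Q_out dt/(V₀ − 66.800 t); integrating gives ln(m/m₀) = −(Q_out/(Q_in−Q_out)) ln(V/V₀).
m = m₀ (V₀/V)^(Q_out/(Q_in−Q_out)) = 3.04 × (1180/1002.3)^(-1.7665) = 2.2786 g.

2.28 g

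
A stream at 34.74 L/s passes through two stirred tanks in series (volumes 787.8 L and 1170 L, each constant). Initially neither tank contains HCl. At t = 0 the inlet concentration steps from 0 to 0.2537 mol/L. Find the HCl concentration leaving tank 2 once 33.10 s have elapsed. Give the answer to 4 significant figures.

0.08453 mol/L

Each tank obeys Vᵢ dCᵢ/dt = Q(Cᵢ₋₁ − Cᵢ), so τᵢ = Vᵢ/Q.
τ₁ = 787.8/34.74 = 22.6770 s; τ₂ = 1170/34.74 = 33.6788 s.
Tank 1: C₁ = C_in(1 − e^(−t/τ₁)). Tank 2 (τ₁ ≠ τ₂): C₂ = C_in[1 − (τ₁ e^(−t/τ₁) − τ₂ e^(−t/τ₂))/(τ₁ − τ₂)].
At t = 33.10: e^(−t/τ₁) = 0.232323, e^(−t/τ₂) = 0.374256.
C₂ = 0.2537·[1 − (22.6770·0.232323 − 33.6788·0.374256)/(-11.0017)] = 0.2537·0.333188 = 0.0845299 mol/L.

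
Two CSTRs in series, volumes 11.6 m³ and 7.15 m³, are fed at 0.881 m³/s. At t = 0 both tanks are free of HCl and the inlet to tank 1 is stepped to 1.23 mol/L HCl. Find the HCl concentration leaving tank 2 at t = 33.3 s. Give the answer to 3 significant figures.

Each tank obeys Vᵢ dCᵢ/dt = Q(Cᵢ₋₁ − Cᵢ), so τᵢ = Vᵢ/Q.
τ₁ = 11.6/0.881 = 13.167 s; τ₂ = 7.15/0.881 = 8.1158 s.
Tank 1: C₁ = C_in(1 − e^(−t/τ₁)). Tank 2 (τ₁ ≠ τ₂): C₂ = C_in[1 − (τ₁ e^(−t/τ₁) − τ₂ e^(−t/τ₂))/(τ₁ − τ₂)].
At t = 33.3: e^(−t/τ₁) = 0.079733, e^(−t/τ₂) = 0.016521.
C₂ = 1.23·[1 − (13.167·0.079733 − 8.1158·0.016521)/(5.0511)] = 1.23·0.81870 = 1.0070 mol/L.

1.01 mol/L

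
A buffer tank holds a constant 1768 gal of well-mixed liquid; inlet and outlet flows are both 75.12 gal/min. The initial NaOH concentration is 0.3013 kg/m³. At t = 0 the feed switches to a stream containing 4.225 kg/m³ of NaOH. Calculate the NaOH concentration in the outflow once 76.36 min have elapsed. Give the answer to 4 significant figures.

4.072 kg/m³

Accumulation = in − out for the solute gives V dC/dt = Q(C_in − C).
Rewrite as dC/dt + C/τ = C_in/τ, τ = V/Q = 23.5357 min.
Solution: C(t) = C_in + (C₀ − C_in) e^(−t/τ).
C(76.36) = 4.225 + (0.3013 − 4.225)·e^(−76.36/23.5357) = 4.225 + (-3.92370)·0.0389905 = 4.07201 kg/m³.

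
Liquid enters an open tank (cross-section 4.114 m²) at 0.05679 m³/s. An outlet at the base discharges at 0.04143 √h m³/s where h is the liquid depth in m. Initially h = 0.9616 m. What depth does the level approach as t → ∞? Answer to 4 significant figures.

1.879 m

Accumulation of liquid (constant cross-section A): A dh/dt = Q_in − 0.04143 √h. At steady state dh/dt = 0:
Q_in = 0.04143 √h_ss ⇒ √h_ss = 0.05679/0.04143 = 1.37075.
h_ss = 1.37075² = 1.87894 m. (Since h₀ = 0.9616 m < h_ss, the level will rise toward this value.)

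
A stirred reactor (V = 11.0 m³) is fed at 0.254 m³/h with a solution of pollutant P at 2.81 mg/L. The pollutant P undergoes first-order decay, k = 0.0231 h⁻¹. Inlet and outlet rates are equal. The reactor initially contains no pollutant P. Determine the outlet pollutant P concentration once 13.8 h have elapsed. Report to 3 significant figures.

0.662 mg/L

V dC/dt = Q(C_in − C) − k V C.
dC/dt = (Q/V) C_in − (Q/V + k) C; effective rate a = Q/V + k = 0.023091 + 0.0231 = 0.046191 h⁻¹.
C_ss = Q C_in/(Q + kV) = 1.4047 mg/L; C(t) = C_ss + (C₀ − C_ss) e^(−a t).
C(13.8) = 1.4047 + (-1.4047)·e^(−0.046191·13.8) = 1.4047 + (-1.4047)·0.52865 = 0.66212 mg/L.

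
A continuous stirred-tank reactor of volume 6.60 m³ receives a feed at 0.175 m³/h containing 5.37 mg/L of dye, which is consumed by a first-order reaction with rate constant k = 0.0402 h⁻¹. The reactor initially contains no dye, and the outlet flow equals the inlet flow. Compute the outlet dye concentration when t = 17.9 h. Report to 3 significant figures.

Accumulation = in − out − consumed: V dC/dt = Q C_in − Q C − k V C.
dC/dt = (Q/V) C_in − (Q/V + k) C; effective rate a = Q/V + k = 0.026515 + 0.0402 = 0.066715 h⁻¹.
C_ss = Q C_in/(Q + kV) = 2.1342 mg/L; C(t) = C_ss + (C₀ − C_ss) e^(−a t).
C(17.9) = 2.1342 + (-2.1342)·e^(−0.066715·17.9) = 2.1342 + (-2.1342)·0.30295 = 1.4877 mg/L.

1.49 mg/L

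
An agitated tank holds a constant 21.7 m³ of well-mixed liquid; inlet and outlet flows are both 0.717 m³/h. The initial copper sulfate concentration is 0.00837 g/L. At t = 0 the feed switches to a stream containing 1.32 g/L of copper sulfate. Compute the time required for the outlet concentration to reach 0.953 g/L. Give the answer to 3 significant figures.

Species balance: V dC/dt = Q(C_in − C) ⇒ τ = V/Q = 30.265 h.
C(t) = C_in + (C₀ − C_in) e^(−t/τ). Set C = 0.953 and solve for t:
e^(−t/τ) = (C − C_in)/(C₀ − C_in) = (0.953 − 1.32)/(0.00837 − 1.32) = 0.27980
t = −τ ln(…) = 30.265 × 1.2737 = 38.547 h.

38.5 h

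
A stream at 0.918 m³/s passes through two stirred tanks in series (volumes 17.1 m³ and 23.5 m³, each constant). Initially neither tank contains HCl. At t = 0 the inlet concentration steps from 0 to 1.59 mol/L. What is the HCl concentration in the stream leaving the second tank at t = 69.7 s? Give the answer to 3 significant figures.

1.31 mol/L

Time constants: τᵢ = Vᵢ/Q for each well-mixed tank.
τ₁ = 17.1/0.918 = 18.627 s; τ₂ = 23.5/0.918 = 25.599 s.
Solving the cascade with C₁(0)=C₂(0)=0 gives C₂(t) = C_in[1 − (τ₁ e^(−t/τ₁) − τ₂ e^(−t/τ₂))/(τ₁ − τ₂)].
At t = 69.7: e^(−t/τ₁) = 0.023712, e^(−t/τ₂) = 0.065694.
C₂ = 1.59·[1 − (18.627·0.023712 − 25.599·0.065694)/(-6.9717)] = 1.59·0.82213 = 1.3072 mol/L.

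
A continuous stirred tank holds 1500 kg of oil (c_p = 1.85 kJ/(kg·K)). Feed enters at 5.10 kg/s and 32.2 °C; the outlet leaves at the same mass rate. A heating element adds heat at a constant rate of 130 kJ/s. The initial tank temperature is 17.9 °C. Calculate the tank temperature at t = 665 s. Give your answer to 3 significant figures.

First-law balance (no shaft work): M c_p dT/dt = ṁ c_p (T_in − T) + 130.
Rearrange: dT/dt = (T_ss − T)/τ with τ = M/ṁ = 294.12 s and T_ss = T_in + Q̇/(ṁ c_p) = 45.978 °C.
T approaches T_ss exponentially: T(t) = T_ss + (T₀ − T_ss) e^(−t/τ).
T(665) = 45.978 + (-28.078)·e^(−665/294.12) = 45.978 + (-28.078)·0.10425 = 43.051 °C.

43.1 °C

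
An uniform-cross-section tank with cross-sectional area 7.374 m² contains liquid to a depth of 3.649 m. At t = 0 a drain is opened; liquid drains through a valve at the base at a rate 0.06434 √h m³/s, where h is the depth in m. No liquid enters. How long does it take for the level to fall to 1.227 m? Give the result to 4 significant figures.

184.0 s

With no inflow, A dh/dt = −0.06434 √h.
Separate and integrate: 2(√h − √h₀) = −(0.06434/A) t.
t = 2A(√h₀ − √h)/0.06434 = 2·7.374·(√3.649 − √1.227)/0.06434
  = 14.7480 × (1.91024 − 1.10770) / 0.06434 = 183.957 s.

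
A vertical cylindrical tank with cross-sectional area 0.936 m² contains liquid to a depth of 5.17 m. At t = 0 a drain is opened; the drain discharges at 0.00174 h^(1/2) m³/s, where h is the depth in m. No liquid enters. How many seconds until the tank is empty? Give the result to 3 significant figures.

2450 s

Volume balance on the tank: A dh/dt = −0.00174 √h.
Separate and integrate: 2(√h − √h₀) = −(0.00174/A) t.
Tank is empty when √h = 0: t_empty = 2A√h₀/0.00174.
t_empty = 2·0.936·√5.17/0.00174 = 1.8720·2.2738/0.00174 = 2446.3 s.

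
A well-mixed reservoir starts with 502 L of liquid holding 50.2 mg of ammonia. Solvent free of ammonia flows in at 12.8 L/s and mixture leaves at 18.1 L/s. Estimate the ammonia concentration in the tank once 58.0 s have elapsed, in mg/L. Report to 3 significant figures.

Let m(t) be the amount of ammonia. Volume: V(t) = V₀ + (Q_in − Q_out) t = 502 − 5.3000 t; V(58.0) = 194.60 L.
Solute balance: dm/dt = 0 − Q_out C = −Q_out m/V(t).
Separate: dm/m = −Q_out dt/V(t) ⇒ ln(m/m₀) = −(Q_out/(Q_in−Q_out)) ln(V/V₀).
m = m₀ (V₀/V)^(Q_out/(Q_in−Q_out)) = 50.2 × (502/194.60)^(-3.4151) = 1.9733 mg.
C = m/V = 1.9733/194.60 = 0.010140 mg/L.

0.0101 mg/L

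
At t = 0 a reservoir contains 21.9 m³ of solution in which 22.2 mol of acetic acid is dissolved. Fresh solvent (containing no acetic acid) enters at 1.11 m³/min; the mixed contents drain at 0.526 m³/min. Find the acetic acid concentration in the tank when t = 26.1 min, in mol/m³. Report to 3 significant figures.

Total volume: dV/dt = Q_in − Q_out = 0.58400 m³/min, so V(t) = 21.9 + 0.58400 t and V(26.1) = 37.142 m³.
No acetic acid enters, so dm/dt = −Q_out · (m/V).
dm/m = −Q_out dt/(V₀ + 0.58400 t); integrating gives ln(m/m₀) = −(Q_out/(Q_in−Q_out)) ln(V/V₀).
m = m₀ (V₀/V)^(Q_out/(Q_in−Q_out)) = 22.2 × (21.9/37.142)^(0.90068) = 13.795 mol.
C = m/V = 13.795/37.142 = 0.37140 mol/m³.

0.371 mol/m³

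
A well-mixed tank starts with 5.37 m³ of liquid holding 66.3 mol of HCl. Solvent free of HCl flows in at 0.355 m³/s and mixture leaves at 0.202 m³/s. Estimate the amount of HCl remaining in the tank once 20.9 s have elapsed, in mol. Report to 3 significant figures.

Let m(t) be the amount of HCl. Volume: V(t) = V₀ + (Q_in − Q_out) t = 5.37 + 0.15300 t; V(20.9) = 8.5677 m³.
No HCl enters, so dm/dt = −Q_out · (m/V).
Separate: dm/m = −Q_out dt/V(t) ⇒ ln(m/m₀) = −(Q_out/(Q_in−Q_out)) ln(V/V₀).
m = m₀ (V₀/V)^(Q_out/(Q_in−Q_out)) = 66.3 × (5.37/8.5677)^(1.3203) = 35.780 mol.

35.8 mol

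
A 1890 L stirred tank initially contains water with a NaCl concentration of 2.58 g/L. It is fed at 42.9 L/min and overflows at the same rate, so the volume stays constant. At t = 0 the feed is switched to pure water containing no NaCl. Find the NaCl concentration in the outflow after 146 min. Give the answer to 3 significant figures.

0.0938 g/L

Unsteady species balance (constant V, well mixed): V dC/dt = Q(C_in − C).
Time constant τ = V/Q = 1890/42.9 = 44.056 min.
Integrating: C(t) = C_in + (C₀ − C_in) e^(−t/τ).
C(146) = 0 + (2.58 − 0)·e^(−146/44.056) = 0 + (2.5800)·0.036372 = 0.093839 g/L.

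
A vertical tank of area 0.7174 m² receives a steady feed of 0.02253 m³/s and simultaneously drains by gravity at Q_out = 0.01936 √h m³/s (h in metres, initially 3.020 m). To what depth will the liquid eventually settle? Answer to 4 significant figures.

1.354 m

Accumulation of liquid (constant cross-section A): A dh/dt = Q_in − 0.01936 √h. At steady state dh/dt = 0:
Q_in = 0.01936 √h_ss ⇒ √h_ss = 0.02253/0.01936 = 1.16374.
h_ss = 1.16374² = 1.35429 m. (Since h₀ = 3.020 m > h_ss, the level will fall toward this value.)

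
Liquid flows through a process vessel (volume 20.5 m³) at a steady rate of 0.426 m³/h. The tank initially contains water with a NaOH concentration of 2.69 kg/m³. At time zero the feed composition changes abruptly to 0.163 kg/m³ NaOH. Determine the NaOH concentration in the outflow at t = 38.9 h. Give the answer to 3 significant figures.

1.29 kg/m³

Unsteady species balance (constant V, well mixed): V dC/dt = Q(C_in − C).
Rewrite as dC/dt + C/τ = C_in/τ, τ = V/Q = 48.122 h.
This is linear first-order; C(t) = C_in + (C₀ − C_in) e^(−t/τ).
C(38.9) = 0.163 + (2.69 − 0.163)·e^(−38.9/48.122) = 0.163 + (2.5270)·0.44559 = 1.2890 kg/m³.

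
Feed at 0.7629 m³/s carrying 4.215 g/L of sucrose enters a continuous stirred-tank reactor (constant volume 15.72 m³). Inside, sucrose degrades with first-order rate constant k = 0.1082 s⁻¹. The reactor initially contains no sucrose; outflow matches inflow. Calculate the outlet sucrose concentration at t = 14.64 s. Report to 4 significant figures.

1.174 g/L

V dC/dt = Q(C_in − C) − k V C.
dC/dt = (Q/V) C_in − (Q/V + k) C; effective rate a = Q/V + k = 0.0485305 + 0.1082 = 0.156731 s⁻¹.
C_ss = Q C_in/(Q + kV) = 1.30515 g/L; C(t) = C_ss + (C₀ − C_ss) e^(−a t).
C(14.64) = 1.30515 + (-1.30515)·e^(−0.156731·14.64) = 1.30515 + (-1.30515)·0.100808 = 1.17358 g/L.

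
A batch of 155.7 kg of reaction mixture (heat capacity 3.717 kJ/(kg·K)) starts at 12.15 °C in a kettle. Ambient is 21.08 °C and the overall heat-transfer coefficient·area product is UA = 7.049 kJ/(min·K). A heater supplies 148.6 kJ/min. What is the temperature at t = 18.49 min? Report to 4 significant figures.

M c_p dT/dt = −UA(T − T_amb) + Q̇.
dT/dt = (T_ss − T)/τ with T_ss = T_amb + Q̇/UA = 21.08 + 148.6/7.049 = 42.1610 °C, τ = M c_p/UA = 155.7·3.717/7.049 = 82.1020 min.
T approaches T_ss exponentially: T(t) = T_ss + (T₀ − T_ss) e^(−t/τ).
T(18.49) = 42.1610 + (-30.0110)·0.798350 = 18.2017 °C.

18.20 °C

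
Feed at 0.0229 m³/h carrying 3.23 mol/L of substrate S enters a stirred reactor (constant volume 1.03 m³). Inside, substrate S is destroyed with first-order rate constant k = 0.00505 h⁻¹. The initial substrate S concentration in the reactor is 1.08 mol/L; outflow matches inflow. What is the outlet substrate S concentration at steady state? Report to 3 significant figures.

2.63 mol/L

Species balance: V dC/dt = Q C_in − Q C − k V C.
At steady state: 0 = Q C_in − (Q + kV) C_ss, so C_ss = Q C_in/(Q + kV).
C_ss = 0.0229·3.23/(0.0229 + 0.00505·1.03) = 0.073967/0.028102 = 2.6321 mol/L.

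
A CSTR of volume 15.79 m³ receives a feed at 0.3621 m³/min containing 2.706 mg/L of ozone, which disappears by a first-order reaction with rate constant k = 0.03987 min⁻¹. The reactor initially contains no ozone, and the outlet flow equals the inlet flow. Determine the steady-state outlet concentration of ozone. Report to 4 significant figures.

0.9881 mg/L

Accumulation = in − out − consumed: V dC/dt = Q C_in − Q C − k V C.
Steady state (dC/dt = 0): C_ss = Q C_in/(Q + kV) = C_in/(1 + kV/Q).
C_ss = 0.3621·2.706/(0.3621 + 0.03987·15.79) = 0.979843/0.991647 = 0.988096 mg/L.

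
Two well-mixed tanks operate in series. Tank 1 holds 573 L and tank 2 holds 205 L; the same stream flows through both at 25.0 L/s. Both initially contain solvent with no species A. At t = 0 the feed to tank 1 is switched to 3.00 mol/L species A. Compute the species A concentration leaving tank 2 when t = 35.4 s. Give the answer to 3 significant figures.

Each tank obeys Vᵢ dCᵢ/dt = Q(Cᵢ₋₁ − Cᵢ), so τᵢ = Vᵢ/Q.
τ₁ = 573/25.0 = 22.920 s; τ₂ = 205/25.0 = 8.2000 s.
Tank 1: C₁ = C_in(1 − e^(−t/τ₁)). Tank 2 (τ₁ ≠ τ₂): C₂ = C_in[1 − (τ₁ e^(−t/τ₁) − τ₂ e^(−t/τ₂))/(τ₁ − τ₂)].
At t = 35.4: e^(−t/τ₁) = 0.21342, e^(−t/τ₂) = 0.013339.
C₂ = 3.00·[1 − (22.920·0.21342 − 8.2000·0.013339)/(14.720)] = 3.00·0.67512 = 2.0254 mol/L.

2.03 mol/L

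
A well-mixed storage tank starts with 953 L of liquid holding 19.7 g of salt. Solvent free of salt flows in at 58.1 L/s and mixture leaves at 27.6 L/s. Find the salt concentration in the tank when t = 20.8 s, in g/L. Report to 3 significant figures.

0.00782 g/L

Total volume: dV/dt = Q_in − Q_out = 30.500 L/s, so V(t) = 953 + 30.500 t and V(20.8) = 1587.4 L.
Solute balance: dm/dt = 0 − Q_out C = −Q_out m/V(t).
dm/m = −Q_out dt/(V₀ + 30.500 t); integrating gives ln(m/m₀) = −(Q_out/(Q_in−Q_out)) ln(V/V₀).
m = m₀ (V₀/V)^(Q_out/(Q_in−Q_out)) = 19.7 × (953/1587.4)^(0.90492) = 12.415 g.
C = m/V = 12.415/1587.4 = 0.0078209 g/L.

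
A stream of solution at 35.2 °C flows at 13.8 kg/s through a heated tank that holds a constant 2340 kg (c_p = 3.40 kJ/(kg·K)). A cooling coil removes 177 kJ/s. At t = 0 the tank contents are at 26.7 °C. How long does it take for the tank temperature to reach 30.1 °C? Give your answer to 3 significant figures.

215 s

M c_p dT/dt = ṁ c_p (T_in − T) − Q̇.
τ = M/ṁ = 169.57 s; T_ss = T_in − Q̇/(ṁ c_p) = 31.428 °C.
T(t) = T_ss + (T₀ − T_ss) e^(−t/τ). Set T = 30.1:
e^(−t/τ) = (30.1 − 31.428)/(26.7 − 31.428) = 0.28082
t = −169.57 · ln(0.28082) = 215.35 s.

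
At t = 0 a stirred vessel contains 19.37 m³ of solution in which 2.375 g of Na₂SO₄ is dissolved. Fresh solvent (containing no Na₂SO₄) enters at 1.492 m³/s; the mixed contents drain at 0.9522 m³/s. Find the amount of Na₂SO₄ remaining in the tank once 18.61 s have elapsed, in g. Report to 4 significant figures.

Let m(t) be the amount of Na₂SO₄. Volume: V(t) = V₀ + (Q_in − Q_out) t = 19.37 + 0.539800 t; V(18.61) = 29.4157 m³.
Solute balance: dm/dt = 0 − Q_out C = −Q_out m/V(t).
Separate: dm/m = −Q_out dt/V(t) ⇒ ln(m/m₀) = −(Q_out/(Q_in−Q_out)) ln(V/V₀).
m = m₀ (V₀/V)^(Q_out/(Q_in−Q_out)) = 2.375 × (19.37/29.4157)^(1.76399) = 1.13655 g.

1.137 g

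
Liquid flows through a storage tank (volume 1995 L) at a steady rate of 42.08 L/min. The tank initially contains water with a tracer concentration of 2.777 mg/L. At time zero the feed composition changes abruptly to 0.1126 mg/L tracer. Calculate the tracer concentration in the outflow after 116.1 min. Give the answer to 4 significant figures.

0.3428 mg/L

Transient balance on the dissolved component: V dC/dt = Q(C_in − C).
Rewrite as dC/dt + C/τ = C_in/τ, τ = V/Q = 47.4097 min.
This is linear first-order; C(t) = C_in + (C₀ − C_in) e^(−t/τ).
C(116.1) = 0.1126 + (2.777 − 0.1126)·e^(−116.1/47.4097) = 0.1126 + (2.66440)·0.0863915 = 0.342781 mg/L.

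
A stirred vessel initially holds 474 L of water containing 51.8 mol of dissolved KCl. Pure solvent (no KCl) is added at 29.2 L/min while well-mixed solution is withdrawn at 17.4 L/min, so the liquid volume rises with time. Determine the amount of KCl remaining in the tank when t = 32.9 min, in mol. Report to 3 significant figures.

Let m(t) be the amount of KCl. Volume: V(t) = V₀ + (Q_in − Q_out) t = 474 + 11.800 t; V(32.9) = 862.22 L.
No KCl enters, so dm/dt = −Q_out · (m/V).
dm/m = −Q_out dt/(V₀ + 11.800 t); integrating gives ln(m/m₀) = −(Q_out/(Q_in−Q_out)) ln(V/V₀).
m = m₀ (V₀/V)^(Q_out/(Q_in−Q_out)) = 51.8 × (474/862.22)^(1.4746) = 21.438 mol.

21.4 mol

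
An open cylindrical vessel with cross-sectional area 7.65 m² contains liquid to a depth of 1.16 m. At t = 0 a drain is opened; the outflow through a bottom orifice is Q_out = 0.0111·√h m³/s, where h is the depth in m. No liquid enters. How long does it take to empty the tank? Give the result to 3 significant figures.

1480 s

A dh/dt = −Q_out = −0.0111 √h.
This is separable: 2 d(√h)/dt = −0.0111/A, so √h = √h₀ − (0.0111/(2A)) t.
Set h = 0: 2√h₀ = (0.0111/A) t_empty ⇒ t_empty = 2A√h₀/0.0111.
t_empty = 2·7.65·√1.16/0.0111 = 15.300·1.0770/0.0111 = 1484.6 s.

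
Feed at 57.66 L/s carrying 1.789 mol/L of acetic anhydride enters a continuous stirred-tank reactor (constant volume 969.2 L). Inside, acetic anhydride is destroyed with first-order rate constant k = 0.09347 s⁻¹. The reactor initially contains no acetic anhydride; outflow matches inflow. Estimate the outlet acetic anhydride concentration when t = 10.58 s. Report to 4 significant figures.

Accumulation = in − out − consumed: V dC/dt = Q C_in − Q C − k V C.
This is linear with rate a = Q/V + k = 0.152962 s⁻¹.
C_ss = Q C_in/(Q + kV) = 0.695804 mol/L; C(t) = C_ss + (C₀ − C_ss) e^(−a t).
C(10.58) = 0.695804 + (-0.695804)·e^(−0.152962·10.58) = 0.695804 + (-0.695804)·0.198227 = 0.557877 mol/L.

0.5579 mol/L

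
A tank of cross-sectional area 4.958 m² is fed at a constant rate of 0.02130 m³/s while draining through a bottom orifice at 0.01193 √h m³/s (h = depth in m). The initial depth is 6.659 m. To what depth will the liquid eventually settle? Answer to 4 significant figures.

3.188 m

A dh/dt = Q_in − 0.01193 √h. Steady state requires inflow = outflow:
Q_in = 0.01193 √h_ss ⇒ √h_ss = 0.02130/0.01193 = 1.78541.
h_ss = 1.78541² = 3.18771 m. (Since h₀ = 6.659 m > h_ss, the level will fall toward this value.)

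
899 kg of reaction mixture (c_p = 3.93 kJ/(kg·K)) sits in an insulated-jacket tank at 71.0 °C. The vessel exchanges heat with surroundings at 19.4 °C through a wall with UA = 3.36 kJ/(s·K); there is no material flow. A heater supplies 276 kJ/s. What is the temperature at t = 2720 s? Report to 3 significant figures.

Unsteady energy balance on the tank contents: M c_p dT/dt = −UA(T − T_amb) + Q̇.
dT/dt = (T_ss − T)/τ with T_ss = T_amb + Q̇/UA = 19.4 + 276/3.36 = 101.54 °C, τ = M c_p/UA = 899·3.93/3.36 = 1051.5 s.
T approaches T_ss exponentially: T(t) = T_ss + (T₀ − T_ss) e^(−t/τ).
T(2720) = 101.54 + (-30.543)·0.075264 = 99.244 °C.

99.2 °C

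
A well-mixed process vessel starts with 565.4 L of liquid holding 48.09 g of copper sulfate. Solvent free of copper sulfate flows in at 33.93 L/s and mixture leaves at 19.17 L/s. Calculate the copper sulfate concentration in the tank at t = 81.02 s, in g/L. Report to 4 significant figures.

Let m(t) be the amount of copper sulfate. Volume: V(t) = V₀ + (Q_in − Q_out) t = 565.4 + 14.7600 t; V(81.02) = 1761.26 L.
Solute balance: dm/dt = 0 − Q_out C = −Q_out m/V(t).
dm/m = −Q_out dt/(V₀ + 14.7600 t); integrating gives ln(m/m₀) = −(Q_out/(Q_in−Q_out)) ln(V/V₀).
m = m₀ (V₀/V)^(Q_out/(Q_in−Q_out)) = 48.09 × (565.4/1761.26)^(1.29878) = 10.9939 g.
C = m/V = 10.9939/1761.26 = 0.00624206 g/L.

0.006242 g/L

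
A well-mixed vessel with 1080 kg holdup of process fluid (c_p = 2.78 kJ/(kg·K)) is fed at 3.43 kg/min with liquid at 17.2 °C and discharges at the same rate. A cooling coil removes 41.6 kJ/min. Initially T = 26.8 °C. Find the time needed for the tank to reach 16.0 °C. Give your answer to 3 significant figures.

M c_p dT/dt = ṁ c_p (T_in − T) − Q̇.
τ = M/ṁ = 314.87 min; T_ss = T_in − Q̇/(ṁ c_p) = 12.837 °C.
T(t) = T_ss + (T₀ − T_ss) e^(−t/τ). Set T = 16.0:
e^(−t/τ) = (16.0 − 12.837)/(26.8 − 12.837) = 0.22651
t = −314.87 · ln(0.22651) = 467.57 min.

468 min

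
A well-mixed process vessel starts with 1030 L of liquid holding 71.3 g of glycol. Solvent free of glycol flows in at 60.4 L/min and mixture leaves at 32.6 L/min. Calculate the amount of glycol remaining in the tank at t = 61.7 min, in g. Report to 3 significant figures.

Total volume: dV/dt = Q_in − Q_out = 27.800 L/min, so V(t) = 1030 + 27.800 t and V(61.7) = 2745.3 L.
Solute balance: dm/dt = 0 − Q_out C = −Q_out m/V(t).
dm/m = −Q_out dt/(V₀ + 27.800 t); integrating gives ln(m/m₀) = −(Q_out/(Q_in−Q_out)) ln(V/V₀).
m = m₀ (V₀/V)^(Q_out/(Q_in−Q_out)) = 71.3 × (1030/2745.3)^(1.1727) = 22.586 g.

22.6 g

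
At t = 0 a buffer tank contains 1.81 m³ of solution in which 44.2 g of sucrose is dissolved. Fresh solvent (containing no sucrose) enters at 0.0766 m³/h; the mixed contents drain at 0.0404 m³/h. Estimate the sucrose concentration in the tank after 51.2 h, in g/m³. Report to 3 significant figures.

5.49 g/m³

Total volume: dV/dt = Q_in − Q_out = 0.036200 m³/h, so V(t) = 1.81 + 0.036200 t and V(51.2) = 3.6634 m³.
Species balance (pure solvent in): dm/dt = −Q_out · m/V(t).
Separate: dm/m = −Q_out dt/V(t) ⇒ ln(m/m₀) = −(Q_out/(Q_in−Q_out)) ln(V/V₀).
m = m₀ (V₀/V)^(Q_out/(Q_in−Q_out)) = 44.2 × (1.81/3.6634)^(1.1160) = 20.123 g.
C = m/V = 20.123/3.6634 = 5.4928 g/m³.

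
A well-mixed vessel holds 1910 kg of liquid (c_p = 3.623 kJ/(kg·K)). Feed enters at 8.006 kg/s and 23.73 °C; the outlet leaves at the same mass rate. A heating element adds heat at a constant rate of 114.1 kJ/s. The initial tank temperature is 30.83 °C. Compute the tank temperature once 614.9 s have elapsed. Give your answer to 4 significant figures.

27.90 °C

Heat balance on the well-mixed liquid: M c_p dT/dt = ṁ c_p (T_in − T) + 114.1.
τ = M/ṁ = 238.571 s; T_ss = T_in + Q̇/(ṁ c_p) = 23.73 + 114.1/(8.006·3.623) = 27.6637 °C.
Integrating: T(t) = T_ss + (T₀ − T_ss) e^(−t/τ).
T(614.9) = 27.6637 + (3.16630)·e^(−614.9/238.571) = 27.6637 + (3.16630)·0.0759691 = 27.9042 °C.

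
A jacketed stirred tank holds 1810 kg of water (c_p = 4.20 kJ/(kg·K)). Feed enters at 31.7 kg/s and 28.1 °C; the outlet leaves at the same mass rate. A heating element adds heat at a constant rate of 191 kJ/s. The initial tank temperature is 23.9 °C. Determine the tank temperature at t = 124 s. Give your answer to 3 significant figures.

Energy balance: M c_p dT/dt = ṁ c_p (T_in − T) + 191.
Rearrange: dT/dt = (T_ss − T)/τ with τ = M/ṁ = 57.098 s and T_ss = T_in + Q̇/(ṁ c_p) = 29.535 °C.
Integrating: T(t) = T_ss + (T₀ − T_ss) e^(−t/τ).
T(124) = 29.535 + (-5.6346)·e^(−124/57.098) = 29.535 + (-5.6346)·0.11398 = 28.892 °C.

28.9 °C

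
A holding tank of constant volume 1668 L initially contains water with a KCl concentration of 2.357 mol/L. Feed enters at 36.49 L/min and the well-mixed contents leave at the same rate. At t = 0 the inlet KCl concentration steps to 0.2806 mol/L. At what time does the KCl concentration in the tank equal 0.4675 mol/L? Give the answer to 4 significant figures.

Species balance on the tank: V dC/dt = Q(C_in − C), so τ = V/Q = 45.7112 min.
C(t) = C_in + (C₀ − C_in) e^(−t/τ). Set C = 0.4675 and solve for t:
e^(−t/τ) = (C − C_in)/(C₀ − C_in) = (0.4675 − 0.2806)/(2.357 − 0.2806) = 0.0900116
t = −τ ln(…) = 45.7112 × 2.40782 = 110.064 min.

110.1 min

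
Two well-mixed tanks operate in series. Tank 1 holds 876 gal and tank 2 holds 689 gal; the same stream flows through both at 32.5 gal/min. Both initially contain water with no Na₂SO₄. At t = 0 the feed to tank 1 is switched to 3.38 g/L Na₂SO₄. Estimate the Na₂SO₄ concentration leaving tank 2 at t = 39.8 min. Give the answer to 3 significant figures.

1.67 g/L

Each tank obeys Vᵢ dCᵢ/dt = Q(Cᵢ₋₁ − Cᵢ), so τᵢ = Vᵢ/Q.
τ₁ = 876/32.5 = 26.954 min; τ₂ = 689/32.5 = 21.200 min.
Solving the cascade with C₁(0)=C₂(0)=0 gives C₂(t) = C_in[1 − (τ₁ e^(−t/τ₁) − τ₂ e^(−t/τ₂))/(τ₁ − τ₂)].
At t = 39.8: e^(−t/τ₁) = 0.22841, e^(−t/τ₂) = 0.15299.
C₂ = 3.38·[1 − (26.954·0.22841 − 21.200·0.15299)/(5.7538)] = 3.38·0.49370 = 1.6687 g/L.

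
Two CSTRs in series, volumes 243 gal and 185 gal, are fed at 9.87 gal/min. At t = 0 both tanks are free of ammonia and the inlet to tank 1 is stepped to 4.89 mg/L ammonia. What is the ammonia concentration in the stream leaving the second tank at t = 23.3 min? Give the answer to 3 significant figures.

Each tank obeys Vᵢ dCᵢ/dt = Q(Cᵢ₋₁ − Cᵢ), so τᵢ = Vᵢ/Q.
τ₁ = 243/9.87 = 24.620 min; τ₂ = 185/9.87 = 18.744 min.
Solving the cascade with C₁(0)=C₂(0)=0 gives C₂(t) = C_in[1 − (τ₁ e^(−t/τ₁) − τ₂ e^(−t/τ₂))/(τ₁ − τ₂)].
At t = 23.3: e^(−t/τ₁) = 0.38814, e^(−t/τ₂) = 0.28849.
C₂ = 4.89·[1 − (24.620·0.38814 − 18.744·0.28849)/(5.8764)] = 4.89·0.29401 = 1.4377 mg/L.

1.44 mg/L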